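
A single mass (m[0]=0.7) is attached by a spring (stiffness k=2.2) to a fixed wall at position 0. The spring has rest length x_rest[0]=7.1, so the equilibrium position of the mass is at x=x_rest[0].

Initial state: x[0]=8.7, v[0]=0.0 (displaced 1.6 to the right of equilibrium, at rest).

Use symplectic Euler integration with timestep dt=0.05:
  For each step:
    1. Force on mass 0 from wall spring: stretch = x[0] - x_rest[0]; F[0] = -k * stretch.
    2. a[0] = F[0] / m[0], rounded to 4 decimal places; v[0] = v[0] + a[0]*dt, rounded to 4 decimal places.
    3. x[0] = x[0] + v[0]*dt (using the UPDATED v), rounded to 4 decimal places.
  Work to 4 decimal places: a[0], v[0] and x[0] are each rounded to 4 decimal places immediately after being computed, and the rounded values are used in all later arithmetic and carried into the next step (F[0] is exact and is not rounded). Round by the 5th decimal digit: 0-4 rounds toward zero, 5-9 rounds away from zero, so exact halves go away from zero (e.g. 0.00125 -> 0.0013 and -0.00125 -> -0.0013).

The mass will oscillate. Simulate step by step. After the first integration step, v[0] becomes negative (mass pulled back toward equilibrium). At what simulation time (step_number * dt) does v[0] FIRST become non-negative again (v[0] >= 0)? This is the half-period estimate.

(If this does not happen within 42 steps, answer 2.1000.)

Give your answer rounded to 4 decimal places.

Step 0: x=[8.7000] v=[0.0000]
Step 1: x=[8.6874] v=[-0.2514]
Step 2: x=[8.6624] v=[-0.5009]
Step 3: x=[8.6251] v=[-0.7464]
Step 4: x=[8.5758] v=[-0.9861]
Step 5: x=[8.5149] v=[-1.2180]
Step 6: x=[8.4429] v=[-1.4403]
Step 7: x=[8.3603] v=[-1.6513]
Step 8: x=[8.2678] v=[-1.8493]
Step 9: x=[8.1662] v=[-2.0328]
Step 10: x=[8.0562] v=[-2.2003]
Step 11: x=[7.9387] v=[-2.3506]
Step 12: x=[7.8146] v=[-2.4824]
Step 13: x=[7.6849] v=[-2.5947]
Step 14: x=[7.5506] v=[-2.6866]
Step 15: x=[7.4127] v=[-2.7574]
Step 16: x=[7.2724] v=[-2.8065]
Step 17: x=[7.1307] v=[-2.8336]
Step 18: x=[6.9888] v=[-2.8384]
Step 19: x=[6.8478] v=[-2.8209]
Step 20: x=[6.7087] v=[-2.7813]
Step 21: x=[6.5727] v=[-2.7198]
Step 22: x=[6.4409] v=[-2.6369]
Step 23: x=[6.3142] v=[-2.5333]
Step 24: x=[6.1937] v=[-2.4098]
Step 25: x=[6.0803] v=[-2.2674]
Step 26: x=[5.9749] v=[-2.1072]
Step 27: x=[5.8784] v=[-1.9304]
Step 28: x=[5.7915] v=[-1.7384]
Step 29: x=[5.7149] v=[-1.5328]
Step 30: x=[5.6491] v=[-1.3151]
Step 31: x=[5.5947] v=[-1.0871]
Step 32: x=[5.5522] v=[-0.8506]
Step 33: x=[5.5218] v=[-0.6074]
Step 34: x=[5.5038] v=[-0.3594]
Step 35: x=[5.4984] v=[-0.1086]
Step 36: x=[5.5056] v=[0.1431]
First v>=0 after going negative at step 36, time=1.8000

Answer: 1.8000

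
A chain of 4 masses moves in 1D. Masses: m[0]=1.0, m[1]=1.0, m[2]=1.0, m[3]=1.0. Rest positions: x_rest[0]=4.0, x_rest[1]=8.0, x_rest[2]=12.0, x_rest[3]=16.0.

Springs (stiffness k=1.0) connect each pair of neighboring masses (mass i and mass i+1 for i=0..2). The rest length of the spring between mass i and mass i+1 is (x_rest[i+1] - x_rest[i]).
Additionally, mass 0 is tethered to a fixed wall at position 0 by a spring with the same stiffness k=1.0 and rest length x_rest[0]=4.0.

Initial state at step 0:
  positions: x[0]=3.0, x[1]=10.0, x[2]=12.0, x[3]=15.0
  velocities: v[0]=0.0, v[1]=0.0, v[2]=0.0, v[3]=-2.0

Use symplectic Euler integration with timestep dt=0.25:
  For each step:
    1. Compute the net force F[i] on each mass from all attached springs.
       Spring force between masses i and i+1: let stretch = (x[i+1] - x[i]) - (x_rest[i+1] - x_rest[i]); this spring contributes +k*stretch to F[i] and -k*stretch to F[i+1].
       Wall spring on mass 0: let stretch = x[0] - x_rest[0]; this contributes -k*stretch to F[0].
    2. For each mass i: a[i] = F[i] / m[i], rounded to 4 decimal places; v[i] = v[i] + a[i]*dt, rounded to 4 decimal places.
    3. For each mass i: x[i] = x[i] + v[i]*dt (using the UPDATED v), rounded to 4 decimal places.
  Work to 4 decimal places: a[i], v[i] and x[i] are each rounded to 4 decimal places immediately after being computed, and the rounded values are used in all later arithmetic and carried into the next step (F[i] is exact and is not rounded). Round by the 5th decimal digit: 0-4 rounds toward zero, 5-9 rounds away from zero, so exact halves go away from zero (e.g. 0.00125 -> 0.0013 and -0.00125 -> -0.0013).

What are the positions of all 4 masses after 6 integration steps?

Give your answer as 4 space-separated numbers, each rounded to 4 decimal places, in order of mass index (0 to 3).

Step 0: x=[3.0000 10.0000 12.0000 15.0000] v=[0.0000 0.0000 0.0000 -2.0000]
Step 1: x=[3.2500 9.6875 12.0625 14.5625] v=[1.0000 -1.2500 0.2500 -1.7500]
Step 2: x=[3.6992 9.1211 12.1328 14.2188] v=[1.7969 -2.2656 0.2813 -1.3750]
Step 3: x=[4.2561 8.4041 12.1453 13.9947] v=[2.2276 -2.8682 0.0499 -0.8965]
Step 4: x=[4.8063 7.6616 12.0395 13.9050] v=[2.2006 -2.9699 -0.4231 -0.3589]
Step 5: x=[5.2345 7.0143 11.7767 13.9487] v=[1.7129 -2.5893 -1.0512 0.1747]
Step 6: x=[5.4468 6.5534 11.3520 14.1066] v=[0.8492 -1.8437 -1.6988 0.6317]

Answer: 5.4468 6.5534 11.3520 14.1066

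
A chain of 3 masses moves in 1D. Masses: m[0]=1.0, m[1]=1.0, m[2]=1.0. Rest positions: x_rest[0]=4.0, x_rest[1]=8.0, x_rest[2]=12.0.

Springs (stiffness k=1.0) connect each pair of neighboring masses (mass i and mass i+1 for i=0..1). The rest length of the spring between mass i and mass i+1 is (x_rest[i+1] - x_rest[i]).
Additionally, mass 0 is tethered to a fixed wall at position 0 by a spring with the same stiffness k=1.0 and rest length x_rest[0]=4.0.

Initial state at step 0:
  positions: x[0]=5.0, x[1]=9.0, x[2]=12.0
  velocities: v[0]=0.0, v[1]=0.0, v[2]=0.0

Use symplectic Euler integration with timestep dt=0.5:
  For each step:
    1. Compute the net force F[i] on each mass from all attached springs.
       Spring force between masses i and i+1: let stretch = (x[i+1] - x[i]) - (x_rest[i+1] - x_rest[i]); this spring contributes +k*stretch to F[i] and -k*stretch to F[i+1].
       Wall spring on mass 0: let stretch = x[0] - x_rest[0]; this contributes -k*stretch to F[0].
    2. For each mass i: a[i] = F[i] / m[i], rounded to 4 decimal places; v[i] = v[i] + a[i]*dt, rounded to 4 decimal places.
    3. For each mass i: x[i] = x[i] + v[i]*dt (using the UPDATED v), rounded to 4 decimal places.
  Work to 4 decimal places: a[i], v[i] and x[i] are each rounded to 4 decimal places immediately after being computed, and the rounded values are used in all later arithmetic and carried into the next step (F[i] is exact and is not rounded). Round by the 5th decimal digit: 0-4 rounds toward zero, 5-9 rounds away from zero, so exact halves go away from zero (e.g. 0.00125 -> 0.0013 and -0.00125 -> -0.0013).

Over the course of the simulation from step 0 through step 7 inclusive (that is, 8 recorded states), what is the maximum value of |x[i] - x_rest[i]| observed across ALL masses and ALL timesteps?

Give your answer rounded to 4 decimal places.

Step 0: x=[5.0000 9.0000 12.0000] v=[0.0000 0.0000 0.0000]
Step 1: x=[4.7500 8.7500 12.2500] v=[-0.5000 -0.5000 0.5000]
Step 2: x=[4.3125 8.3750 12.6250] v=[-0.8750 -0.7500 0.7500]
Step 3: x=[3.8125 8.0469 12.9375] v=[-1.0000 -0.6563 0.6250]
Step 4: x=[3.4180 7.8828 13.0274] v=[-0.7891 -0.3282 0.1797]
Step 5: x=[3.2852 7.8887 12.8311] v=[-0.2657 0.0117 -0.3926]
Step 6: x=[3.4820 7.9793 12.3992] v=[0.3935 0.1812 -0.8638]
Step 7: x=[3.9326 8.0506 11.8623] v=[0.9012 0.1425 -1.0738]
Max displacement = 1.0274

Answer: 1.0274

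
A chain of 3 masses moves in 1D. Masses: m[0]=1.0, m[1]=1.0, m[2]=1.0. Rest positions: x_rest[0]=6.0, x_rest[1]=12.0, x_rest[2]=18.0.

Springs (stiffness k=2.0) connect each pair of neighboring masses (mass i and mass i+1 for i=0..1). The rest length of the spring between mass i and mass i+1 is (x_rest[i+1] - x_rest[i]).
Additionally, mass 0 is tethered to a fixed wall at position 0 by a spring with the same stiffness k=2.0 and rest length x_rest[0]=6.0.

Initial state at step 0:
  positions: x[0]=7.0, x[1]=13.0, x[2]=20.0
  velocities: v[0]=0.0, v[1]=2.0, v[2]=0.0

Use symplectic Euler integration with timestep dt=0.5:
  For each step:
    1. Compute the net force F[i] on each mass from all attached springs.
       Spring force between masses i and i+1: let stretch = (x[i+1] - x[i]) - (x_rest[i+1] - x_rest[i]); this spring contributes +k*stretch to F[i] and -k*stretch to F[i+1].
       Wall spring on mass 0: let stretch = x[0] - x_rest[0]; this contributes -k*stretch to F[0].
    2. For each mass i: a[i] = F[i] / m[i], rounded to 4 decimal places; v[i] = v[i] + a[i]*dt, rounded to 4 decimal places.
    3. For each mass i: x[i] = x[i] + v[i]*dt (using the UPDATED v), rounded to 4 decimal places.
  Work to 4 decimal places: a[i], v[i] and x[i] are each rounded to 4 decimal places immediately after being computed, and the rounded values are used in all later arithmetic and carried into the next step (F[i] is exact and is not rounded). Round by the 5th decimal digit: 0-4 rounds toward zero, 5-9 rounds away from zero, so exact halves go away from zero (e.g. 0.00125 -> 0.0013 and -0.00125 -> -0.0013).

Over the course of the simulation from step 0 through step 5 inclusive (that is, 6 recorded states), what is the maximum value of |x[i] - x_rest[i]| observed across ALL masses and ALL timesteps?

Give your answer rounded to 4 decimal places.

Step 0: x=[7.0000 13.0000 20.0000] v=[0.0000 2.0000 0.0000]
Step 1: x=[6.5000 14.5000 19.5000] v=[-1.0000 3.0000 -1.0000]
Step 2: x=[6.7500 14.5000 19.5000] v=[0.5000 0.0000 0.0000]
Step 3: x=[7.5000 13.1250 20.0000] v=[1.5000 -2.7500 1.0000]
Step 4: x=[7.3125 12.3750 20.0625] v=[-0.3750 -1.5000 0.1250]
Step 5: x=[6.0000 12.9375 19.2813] v=[-2.6250 1.1250 -1.5625]
Max displacement = 2.5000

Answer: 2.5000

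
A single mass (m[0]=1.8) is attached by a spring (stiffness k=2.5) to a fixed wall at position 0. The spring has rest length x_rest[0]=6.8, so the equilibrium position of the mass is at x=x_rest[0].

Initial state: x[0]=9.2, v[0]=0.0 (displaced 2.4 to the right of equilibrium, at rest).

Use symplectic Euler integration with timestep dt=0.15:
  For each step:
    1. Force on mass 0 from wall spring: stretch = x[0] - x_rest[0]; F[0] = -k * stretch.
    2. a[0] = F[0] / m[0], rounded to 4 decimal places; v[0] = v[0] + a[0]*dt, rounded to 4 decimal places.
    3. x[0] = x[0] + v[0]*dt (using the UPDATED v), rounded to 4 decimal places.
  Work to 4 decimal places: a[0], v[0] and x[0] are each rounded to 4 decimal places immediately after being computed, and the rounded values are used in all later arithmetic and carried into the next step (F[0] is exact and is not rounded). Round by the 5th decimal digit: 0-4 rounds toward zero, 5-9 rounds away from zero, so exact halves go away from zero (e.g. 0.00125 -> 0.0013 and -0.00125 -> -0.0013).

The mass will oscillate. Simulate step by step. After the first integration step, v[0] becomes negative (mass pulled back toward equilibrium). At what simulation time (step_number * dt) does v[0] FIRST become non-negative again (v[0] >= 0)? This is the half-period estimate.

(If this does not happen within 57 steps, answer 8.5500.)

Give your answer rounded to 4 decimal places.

Answer: 2.7000

Derivation:
Step 0: x=[9.2000] v=[0.0000]
Step 1: x=[9.1250] v=[-0.5000]
Step 2: x=[8.9773] v=[-0.9844]
Step 3: x=[8.7616] v=[-1.4380]
Step 4: x=[8.4846] v=[-1.8467]
Step 5: x=[8.1549] v=[-2.1977]
Step 6: x=[7.7829] v=[-2.4800]
Step 7: x=[7.3802] v=[-2.6848]
Step 8: x=[6.9593] v=[-2.8057]
Step 9: x=[6.5335] v=[-2.8389]
Step 10: x=[6.1160] v=[-2.7834]
Step 11: x=[5.7199] v=[-2.6409]
Step 12: x=[5.3575] v=[-2.4159]
Step 13: x=[5.0402] v=[-2.1154]
Step 14: x=[4.7779] v=[-1.7488]
Step 15: x=[4.5788] v=[-1.3275]
Step 16: x=[4.4491] v=[-0.8648]
Step 17: x=[4.3929] v=[-0.3750]
Step 18: x=[4.4119] v=[0.1265]
First v>=0 after going negative at step 18, time=2.7000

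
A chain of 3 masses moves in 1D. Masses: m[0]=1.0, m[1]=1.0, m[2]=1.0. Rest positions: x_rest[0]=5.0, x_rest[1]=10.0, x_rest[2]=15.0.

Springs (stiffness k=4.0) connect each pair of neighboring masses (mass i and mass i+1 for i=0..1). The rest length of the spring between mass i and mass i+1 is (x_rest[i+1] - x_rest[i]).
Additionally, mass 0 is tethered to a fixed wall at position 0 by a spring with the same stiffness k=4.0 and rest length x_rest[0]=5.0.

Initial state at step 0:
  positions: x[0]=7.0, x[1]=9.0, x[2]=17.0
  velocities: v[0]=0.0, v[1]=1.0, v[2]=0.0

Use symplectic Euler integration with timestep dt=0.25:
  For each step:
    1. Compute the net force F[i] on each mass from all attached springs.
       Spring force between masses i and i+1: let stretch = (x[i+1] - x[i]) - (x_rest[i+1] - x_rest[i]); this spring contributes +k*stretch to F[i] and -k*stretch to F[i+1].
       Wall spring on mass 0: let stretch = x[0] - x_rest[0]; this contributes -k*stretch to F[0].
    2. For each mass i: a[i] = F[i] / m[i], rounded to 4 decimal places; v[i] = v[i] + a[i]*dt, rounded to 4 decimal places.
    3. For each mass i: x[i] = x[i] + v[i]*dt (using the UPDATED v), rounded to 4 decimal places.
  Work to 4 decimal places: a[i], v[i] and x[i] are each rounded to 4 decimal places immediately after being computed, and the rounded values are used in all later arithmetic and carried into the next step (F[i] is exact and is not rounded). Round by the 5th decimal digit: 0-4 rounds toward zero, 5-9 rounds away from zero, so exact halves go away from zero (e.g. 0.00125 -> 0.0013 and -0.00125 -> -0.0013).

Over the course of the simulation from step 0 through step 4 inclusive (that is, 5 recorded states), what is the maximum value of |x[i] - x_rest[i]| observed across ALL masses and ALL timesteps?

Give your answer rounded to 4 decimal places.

Answer: 3.1094

Derivation:
Step 0: x=[7.0000 9.0000 17.0000] v=[0.0000 1.0000 0.0000]
Step 1: x=[5.7500 10.7500 16.2500] v=[-5.0000 7.0000 -3.0000]
Step 2: x=[4.3125 12.6250 15.3750] v=[-5.7500 7.5000 -3.5000]
Step 3: x=[3.8750 13.1094 15.0625] v=[-1.7500 1.9375 -1.2500]
Step 4: x=[4.7774 11.7735 15.5117] v=[3.6094 -5.3438 1.7969]
Max displacement = 3.1094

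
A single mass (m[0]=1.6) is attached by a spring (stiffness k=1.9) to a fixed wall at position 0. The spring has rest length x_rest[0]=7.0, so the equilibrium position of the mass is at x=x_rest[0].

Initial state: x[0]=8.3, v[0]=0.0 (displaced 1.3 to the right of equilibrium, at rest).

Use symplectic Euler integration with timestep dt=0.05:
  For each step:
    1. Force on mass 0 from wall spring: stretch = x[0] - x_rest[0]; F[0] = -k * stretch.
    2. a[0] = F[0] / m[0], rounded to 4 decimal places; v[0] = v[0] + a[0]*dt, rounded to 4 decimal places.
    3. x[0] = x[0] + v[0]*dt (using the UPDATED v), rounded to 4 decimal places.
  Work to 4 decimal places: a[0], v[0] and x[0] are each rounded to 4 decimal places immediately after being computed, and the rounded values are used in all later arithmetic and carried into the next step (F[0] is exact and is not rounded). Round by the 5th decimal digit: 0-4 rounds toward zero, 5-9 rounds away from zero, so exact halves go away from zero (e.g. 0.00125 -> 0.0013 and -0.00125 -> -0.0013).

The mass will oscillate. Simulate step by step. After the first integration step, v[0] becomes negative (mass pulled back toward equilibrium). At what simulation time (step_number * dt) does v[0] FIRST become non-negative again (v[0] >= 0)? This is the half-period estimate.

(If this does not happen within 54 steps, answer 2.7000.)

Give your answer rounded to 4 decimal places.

Answer: 2.7000

Derivation:
Step 0: x=[8.3000] v=[0.0000]
Step 1: x=[8.2961] v=[-0.0772]
Step 2: x=[8.2884] v=[-0.1542]
Step 3: x=[8.2769] v=[-0.2307]
Step 4: x=[8.2616] v=[-0.3065]
Step 5: x=[8.2425] v=[-0.3814]
Step 6: x=[8.2197] v=[-0.4552]
Step 7: x=[8.1933] v=[-0.5276]
Step 8: x=[8.1634] v=[-0.5985]
Step 9: x=[8.1300] v=[-0.6676]
Step 10: x=[8.0933] v=[-0.7347]
Step 11: x=[8.0533] v=[-0.7996]
Step 12: x=[8.0102] v=[-0.8621]
Step 13: x=[7.9641] v=[-0.9221]
Step 14: x=[7.9151] v=[-0.9793]
Step 15: x=[7.8634] v=[-1.0336]
Step 16: x=[7.8092] v=[-1.0849]
Step 17: x=[7.7526] v=[-1.1329]
Step 18: x=[7.6937] v=[-1.1776]
Step 19: x=[7.6328] v=[-1.2188]
Step 20: x=[7.5700] v=[-1.2564]
Step 21: x=[7.5055] v=[-1.2902]
Step 22: x=[7.4395] v=[-1.3202]
Step 23: x=[7.3722] v=[-1.3463]
Step 24: x=[7.3038] v=[-1.3684]
Step 25: x=[7.2345] v=[-1.3864]
Step 26: x=[7.1645] v=[-1.4003]
Step 27: x=[7.0940] v=[-1.4101]
Step 28: x=[7.0232] v=[-1.4157]
Step 29: x=[6.9523] v=[-1.4171]
Step 30: x=[6.8816] v=[-1.4143]
Step 31: x=[6.8112] v=[-1.4073]
Step 32: x=[6.7414] v=[-1.3961]
Step 33: x=[6.6724] v=[-1.3807]
Step 34: x=[6.6043] v=[-1.3613]
Step 35: x=[6.5374] v=[-1.3378]
Step 36: x=[6.4719] v=[-1.3103]
Step 37: x=[6.4080] v=[-1.2789]
Step 38: x=[6.3458] v=[-1.2438]
Step 39: x=[6.2856] v=[-1.2050]
Step 40: x=[6.2275] v=[-1.1626]
Step 41: x=[6.1717] v=[-1.1167]
Step 42: x=[6.1183] v=[-1.0675]
Step 43: x=[6.0675] v=[-1.0152]
Step 44: x=[6.0195] v=[-0.9598]
Step 45: x=[5.9744] v=[-0.9016]
Step 46: x=[5.9324] v=[-0.8407]
Step 47: x=[5.8935] v=[-0.7773]
Step 48: x=[5.8579] v=[-0.7116]
Step 49: x=[5.8257] v=[-0.6438]
Step 50: x=[5.7970] v=[-0.5741]
Step 51: x=[5.7719] v=[-0.5027]
Step 52: x=[5.7504] v=[-0.4298]
Step 53: x=[5.7326] v=[-0.3556]
Step 54: x=[5.7186] v=[-0.2804]
v[0] did not become non-negative within 54 steps; using fallback time=2.7000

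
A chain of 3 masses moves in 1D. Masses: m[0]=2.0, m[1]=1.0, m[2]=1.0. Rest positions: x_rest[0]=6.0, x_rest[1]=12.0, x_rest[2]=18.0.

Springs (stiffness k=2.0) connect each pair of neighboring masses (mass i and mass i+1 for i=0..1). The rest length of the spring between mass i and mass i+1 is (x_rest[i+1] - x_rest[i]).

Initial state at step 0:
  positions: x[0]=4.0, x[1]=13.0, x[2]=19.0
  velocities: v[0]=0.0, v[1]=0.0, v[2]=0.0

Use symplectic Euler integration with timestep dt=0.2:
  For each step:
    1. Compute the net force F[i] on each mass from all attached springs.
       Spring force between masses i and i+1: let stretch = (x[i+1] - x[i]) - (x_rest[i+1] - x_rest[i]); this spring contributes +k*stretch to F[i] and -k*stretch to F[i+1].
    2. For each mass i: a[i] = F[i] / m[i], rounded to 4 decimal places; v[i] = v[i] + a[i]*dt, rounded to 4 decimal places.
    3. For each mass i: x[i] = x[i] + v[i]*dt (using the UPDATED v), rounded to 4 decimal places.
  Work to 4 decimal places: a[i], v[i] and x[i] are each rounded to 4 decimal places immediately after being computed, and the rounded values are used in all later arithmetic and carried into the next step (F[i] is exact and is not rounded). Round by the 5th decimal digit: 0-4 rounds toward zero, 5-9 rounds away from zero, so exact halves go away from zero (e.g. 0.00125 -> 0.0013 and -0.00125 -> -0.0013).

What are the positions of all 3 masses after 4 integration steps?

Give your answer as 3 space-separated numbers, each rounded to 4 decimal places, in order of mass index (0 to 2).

Step 0: x=[4.0000 13.0000 19.0000] v=[0.0000 0.0000 0.0000]
Step 1: x=[4.1200 12.7600 19.0000] v=[0.6000 -1.2000 0.0000]
Step 2: x=[4.3456 12.3280 18.9808] v=[1.1280 -2.1600 -0.0960]
Step 3: x=[4.6505 11.7896 18.9094] v=[1.5245 -2.6918 -0.3571]
Step 4: x=[5.0010 11.2497 18.7484] v=[1.7523 -2.6995 -0.8050]

Answer: 5.0010 11.2497 18.7484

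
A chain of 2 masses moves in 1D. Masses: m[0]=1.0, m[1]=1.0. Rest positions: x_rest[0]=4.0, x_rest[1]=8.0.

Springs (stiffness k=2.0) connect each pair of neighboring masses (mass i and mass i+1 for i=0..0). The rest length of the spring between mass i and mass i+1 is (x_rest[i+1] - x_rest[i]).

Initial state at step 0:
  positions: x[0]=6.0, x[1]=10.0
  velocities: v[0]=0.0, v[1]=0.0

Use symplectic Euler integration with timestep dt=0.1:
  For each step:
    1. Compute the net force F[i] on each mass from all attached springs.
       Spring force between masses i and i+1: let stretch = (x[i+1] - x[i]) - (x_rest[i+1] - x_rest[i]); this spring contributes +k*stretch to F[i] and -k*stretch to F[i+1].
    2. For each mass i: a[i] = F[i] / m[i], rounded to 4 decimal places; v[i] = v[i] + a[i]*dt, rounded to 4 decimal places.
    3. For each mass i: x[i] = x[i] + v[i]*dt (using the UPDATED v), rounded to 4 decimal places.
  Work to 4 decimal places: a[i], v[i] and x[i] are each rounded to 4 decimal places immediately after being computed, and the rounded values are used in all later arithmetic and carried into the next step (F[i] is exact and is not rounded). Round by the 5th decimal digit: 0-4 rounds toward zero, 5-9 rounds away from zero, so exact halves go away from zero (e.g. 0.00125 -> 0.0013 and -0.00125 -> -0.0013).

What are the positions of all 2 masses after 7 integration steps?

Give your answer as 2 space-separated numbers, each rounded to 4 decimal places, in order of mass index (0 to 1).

Step 0: x=[6.0000 10.0000] v=[0.0000 0.0000]
Step 1: x=[6.0000 10.0000] v=[0.0000 0.0000]
Step 2: x=[6.0000 10.0000] v=[0.0000 0.0000]
Step 3: x=[6.0000 10.0000] v=[0.0000 0.0000]
Step 4: x=[6.0000 10.0000] v=[0.0000 0.0000]
Step 5: x=[6.0000 10.0000] v=[0.0000 0.0000]
Step 6: x=[6.0000 10.0000] v=[0.0000 0.0000]
Step 7: x=[6.0000 10.0000] v=[0.0000 0.0000]

Answer: 6.0000 10.0000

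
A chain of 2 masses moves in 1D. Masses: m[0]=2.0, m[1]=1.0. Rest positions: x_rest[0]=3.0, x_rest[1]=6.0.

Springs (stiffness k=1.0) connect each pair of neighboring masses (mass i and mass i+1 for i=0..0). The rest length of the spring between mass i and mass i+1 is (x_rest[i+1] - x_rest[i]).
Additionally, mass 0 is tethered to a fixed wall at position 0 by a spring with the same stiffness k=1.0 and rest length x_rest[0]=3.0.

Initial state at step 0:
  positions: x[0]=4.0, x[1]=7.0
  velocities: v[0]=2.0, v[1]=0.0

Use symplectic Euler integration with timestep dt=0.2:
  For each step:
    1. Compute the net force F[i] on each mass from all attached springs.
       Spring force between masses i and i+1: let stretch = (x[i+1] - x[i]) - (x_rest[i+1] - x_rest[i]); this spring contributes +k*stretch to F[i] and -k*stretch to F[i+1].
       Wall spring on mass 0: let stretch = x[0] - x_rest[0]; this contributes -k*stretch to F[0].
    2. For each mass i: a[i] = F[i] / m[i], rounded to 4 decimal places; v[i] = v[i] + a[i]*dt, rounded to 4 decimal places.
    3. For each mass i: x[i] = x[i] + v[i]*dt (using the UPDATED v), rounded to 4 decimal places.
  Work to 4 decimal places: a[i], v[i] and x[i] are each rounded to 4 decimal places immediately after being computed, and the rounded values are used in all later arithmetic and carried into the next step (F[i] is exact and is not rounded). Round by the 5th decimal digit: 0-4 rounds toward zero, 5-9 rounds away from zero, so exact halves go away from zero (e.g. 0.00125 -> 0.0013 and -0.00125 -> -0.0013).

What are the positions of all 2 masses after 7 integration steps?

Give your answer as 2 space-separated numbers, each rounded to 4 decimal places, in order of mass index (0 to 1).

Step 0: x=[4.0000 7.0000] v=[2.0000 0.0000]
Step 1: x=[4.3800 7.0000] v=[1.9000 0.0000]
Step 2: x=[4.7248 7.0152] v=[1.7240 0.0760]
Step 3: x=[5.0209 7.0588] v=[1.4806 0.2179]
Step 4: x=[5.2574 7.1409] v=[1.1823 0.4103]
Step 5: x=[5.4264 7.2676] v=[0.8449 0.6336]
Step 6: x=[5.5237 7.4407] v=[0.4864 0.8654]
Step 7: x=[5.5488 7.6571] v=[0.1257 1.0820]

Answer: 5.5488 7.6571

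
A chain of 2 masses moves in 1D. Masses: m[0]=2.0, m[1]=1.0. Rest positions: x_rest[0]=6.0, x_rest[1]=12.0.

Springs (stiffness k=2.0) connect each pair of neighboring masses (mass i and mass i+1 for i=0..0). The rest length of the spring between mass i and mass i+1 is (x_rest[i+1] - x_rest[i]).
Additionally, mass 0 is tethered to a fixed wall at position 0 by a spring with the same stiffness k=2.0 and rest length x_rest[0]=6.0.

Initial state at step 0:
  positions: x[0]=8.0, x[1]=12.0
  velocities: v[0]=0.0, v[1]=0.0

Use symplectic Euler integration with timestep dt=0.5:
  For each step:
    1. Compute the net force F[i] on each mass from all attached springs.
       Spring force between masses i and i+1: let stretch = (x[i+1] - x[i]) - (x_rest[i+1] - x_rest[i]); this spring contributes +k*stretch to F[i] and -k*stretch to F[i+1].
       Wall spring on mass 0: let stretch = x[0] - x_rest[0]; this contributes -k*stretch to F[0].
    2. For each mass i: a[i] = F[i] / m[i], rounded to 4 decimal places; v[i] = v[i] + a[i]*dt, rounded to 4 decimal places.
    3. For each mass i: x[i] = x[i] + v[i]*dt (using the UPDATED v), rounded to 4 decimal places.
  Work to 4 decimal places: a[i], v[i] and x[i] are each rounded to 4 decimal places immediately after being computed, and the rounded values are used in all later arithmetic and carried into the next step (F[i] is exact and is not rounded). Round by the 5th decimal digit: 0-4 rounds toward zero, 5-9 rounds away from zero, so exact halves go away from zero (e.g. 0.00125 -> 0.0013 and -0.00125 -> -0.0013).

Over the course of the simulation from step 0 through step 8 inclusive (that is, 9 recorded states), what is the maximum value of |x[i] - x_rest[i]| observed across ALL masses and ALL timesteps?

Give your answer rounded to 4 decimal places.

Answer: 2.7499

Derivation:
Step 0: x=[8.0000 12.0000] v=[0.0000 0.0000]
Step 1: x=[7.0000 13.0000] v=[-2.0000 2.0000]
Step 2: x=[5.7500 14.0000] v=[-2.5000 2.0000]
Step 3: x=[5.1250 13.8750] v=[-1.2500 -0.2500]
Step 4: x=[5.4063 12.3750] v=[0.5625 -3.0000]
Step 5: x=[6.0782 10.3907] v=[1.3437 -3.9687]
Step 6: x=[6.3087 9.2501] v=[0.4609 -2.2812]
Step 7: x=[5.6973 9.6388] v=[-1.2228 0.7774]
Step 8: x=[4.6470 11.0568] v=[-2.1007 2.8359]
Max displacement = 2.7499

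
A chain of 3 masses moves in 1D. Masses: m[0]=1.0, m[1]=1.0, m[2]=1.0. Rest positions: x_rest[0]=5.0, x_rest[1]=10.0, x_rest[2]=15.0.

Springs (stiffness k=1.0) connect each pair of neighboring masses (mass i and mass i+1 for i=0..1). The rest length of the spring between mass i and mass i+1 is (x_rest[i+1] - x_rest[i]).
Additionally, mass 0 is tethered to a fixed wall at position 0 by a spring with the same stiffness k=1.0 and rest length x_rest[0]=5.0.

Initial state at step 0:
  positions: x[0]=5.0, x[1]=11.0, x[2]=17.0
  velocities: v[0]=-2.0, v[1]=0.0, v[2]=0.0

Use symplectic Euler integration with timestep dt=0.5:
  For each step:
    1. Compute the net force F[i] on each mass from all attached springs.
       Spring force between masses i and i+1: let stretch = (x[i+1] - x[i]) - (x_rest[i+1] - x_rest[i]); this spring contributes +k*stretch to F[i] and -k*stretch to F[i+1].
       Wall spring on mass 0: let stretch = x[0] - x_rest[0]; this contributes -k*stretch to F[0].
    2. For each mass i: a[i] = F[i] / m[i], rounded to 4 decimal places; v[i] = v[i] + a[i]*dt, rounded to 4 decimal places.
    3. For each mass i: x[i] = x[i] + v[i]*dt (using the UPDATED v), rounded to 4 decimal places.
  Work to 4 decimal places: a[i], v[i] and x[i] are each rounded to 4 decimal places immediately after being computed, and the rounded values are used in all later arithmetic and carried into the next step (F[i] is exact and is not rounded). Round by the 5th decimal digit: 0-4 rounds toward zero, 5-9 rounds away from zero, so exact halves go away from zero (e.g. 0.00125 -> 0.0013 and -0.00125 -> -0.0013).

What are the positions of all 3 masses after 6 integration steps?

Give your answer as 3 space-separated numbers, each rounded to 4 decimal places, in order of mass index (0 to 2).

Answer: 5.7615 9.4380 13.4951

Derivation:
Step 0: x=[5.0000 11.0000 17.0000] v=[-2.0000 0.0000 0.0000]
Step 1: x=[4.2500 11.0000 16.7500] v=[-1.5000 0.0000 -0.5000]
Step 2: x=[4.1250 10.7500 16.3125] v=[-0.2500 -0.5000 -0.8750]
Step 3: x=[4.6250 10.2344 15.7344] v=[1.0000 -1.0313 -1.1563]
Step 4: x=[5.3711 9.6914 15.0313] v=[1.4922 -1.0860 -1.4063]
Step 5: x=[5.8545 9.4033 14.2432] v=[0.9668 -0.5762 -1.5763]
Step 6: x=[5.7615 9.4380 13.4951] v=[-0.1861 0.0694 -1.4963]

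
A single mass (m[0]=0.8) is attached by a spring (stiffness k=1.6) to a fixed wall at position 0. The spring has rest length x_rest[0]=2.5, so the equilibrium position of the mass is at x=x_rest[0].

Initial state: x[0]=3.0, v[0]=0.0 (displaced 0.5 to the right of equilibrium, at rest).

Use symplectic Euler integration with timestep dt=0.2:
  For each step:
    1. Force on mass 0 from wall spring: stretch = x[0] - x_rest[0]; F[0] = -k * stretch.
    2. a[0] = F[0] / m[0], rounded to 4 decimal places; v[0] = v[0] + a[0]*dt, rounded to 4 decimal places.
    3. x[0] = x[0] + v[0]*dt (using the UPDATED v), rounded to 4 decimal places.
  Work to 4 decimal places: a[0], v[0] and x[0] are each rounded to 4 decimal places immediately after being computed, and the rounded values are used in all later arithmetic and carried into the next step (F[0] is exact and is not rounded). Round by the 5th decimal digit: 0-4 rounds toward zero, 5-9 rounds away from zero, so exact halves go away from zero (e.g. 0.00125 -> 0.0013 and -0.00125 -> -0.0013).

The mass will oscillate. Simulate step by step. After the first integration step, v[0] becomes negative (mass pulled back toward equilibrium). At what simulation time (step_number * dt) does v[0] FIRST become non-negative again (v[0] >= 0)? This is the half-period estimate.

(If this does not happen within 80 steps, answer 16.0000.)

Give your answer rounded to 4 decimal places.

Answer: 2.4000

Derivation:
Step 0: x=[3.0000] v=[0.0000]
Step 1: x=[2.9600] v=[-0.2000]
Step 2: x=[2.8832] v=[-0.3840]
Step 3: x=[2.7757] v=[-0.5373]
Step 4: x=[2.6462] v=[-0.6476]
Step 5: x=[2.5050] v=[-0.7061]
Step 6: x=[2.3634] v=[-0.7081]
Step 7: x=[2.2327] v=[-0.6535]
Step 8: x=[2.1234] v=[-0.5466]
Step 9: x=[2.0442] v=[-0.3960]
Step 10: x=[2.0015] v=[-0.2137]
Step 11: x=[1.9986] v=[-0.0143]
Step 12: x=[2.0359] v=[0.1863]
First v>=0 after going negative at step 12, time=2.4000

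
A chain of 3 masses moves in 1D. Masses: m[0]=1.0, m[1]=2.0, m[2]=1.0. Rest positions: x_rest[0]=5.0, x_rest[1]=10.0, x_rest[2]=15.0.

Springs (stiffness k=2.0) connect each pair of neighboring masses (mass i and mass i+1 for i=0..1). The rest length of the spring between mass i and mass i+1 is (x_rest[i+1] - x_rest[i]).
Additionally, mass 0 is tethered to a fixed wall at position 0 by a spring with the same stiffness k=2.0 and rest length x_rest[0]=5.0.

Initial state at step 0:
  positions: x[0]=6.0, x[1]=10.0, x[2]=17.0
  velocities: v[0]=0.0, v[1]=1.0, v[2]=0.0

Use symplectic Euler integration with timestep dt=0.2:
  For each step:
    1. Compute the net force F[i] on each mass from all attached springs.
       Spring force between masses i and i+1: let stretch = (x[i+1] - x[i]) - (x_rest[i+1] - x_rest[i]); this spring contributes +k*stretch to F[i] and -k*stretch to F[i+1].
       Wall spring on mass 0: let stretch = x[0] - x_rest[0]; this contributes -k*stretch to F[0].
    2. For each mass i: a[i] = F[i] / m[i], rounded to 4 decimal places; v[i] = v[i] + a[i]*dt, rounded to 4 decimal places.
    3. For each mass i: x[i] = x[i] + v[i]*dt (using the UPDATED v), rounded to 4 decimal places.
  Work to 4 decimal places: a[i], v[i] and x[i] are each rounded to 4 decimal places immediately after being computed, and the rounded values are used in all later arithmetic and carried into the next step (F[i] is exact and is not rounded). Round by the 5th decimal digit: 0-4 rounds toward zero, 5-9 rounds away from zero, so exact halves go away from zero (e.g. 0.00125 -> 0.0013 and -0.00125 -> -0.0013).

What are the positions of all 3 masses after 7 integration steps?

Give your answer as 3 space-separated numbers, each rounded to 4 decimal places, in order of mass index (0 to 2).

Step 0: x=[6.0000 10.0000 17.0000] v=[0.0000 1.0000 0.0000]
Step 1: x=[5.8400 10.3200 16.8400] v=[-0.8000 1.6000 -0.8000]
Step 2: x=[5.5712 10.7216 16.5584] v=[-1.3440 2.0080 -1.4080]
Step 3: x=[5.2687 11.1507 16.2099] v=[-1.5123 2.1453 -1.7427]
Step 4: x=[5.0153 11.5468 15.8566] v=[-1.2670 1.9807 -1.7664]
Step 5: x=[4.8832 11.8541 15.5585] v=[-0.6605 1.5364 -1.4903]
Step 6: x=[4.9181 12.0307 15.3641] v=[0.1746 0.8831 -0.9721]
Step 7: x=[5.1286 12.0562 15.3030] v=[1.0524 0.1273 -0.3055]

Answer: 5.1286 12.0562 15.3030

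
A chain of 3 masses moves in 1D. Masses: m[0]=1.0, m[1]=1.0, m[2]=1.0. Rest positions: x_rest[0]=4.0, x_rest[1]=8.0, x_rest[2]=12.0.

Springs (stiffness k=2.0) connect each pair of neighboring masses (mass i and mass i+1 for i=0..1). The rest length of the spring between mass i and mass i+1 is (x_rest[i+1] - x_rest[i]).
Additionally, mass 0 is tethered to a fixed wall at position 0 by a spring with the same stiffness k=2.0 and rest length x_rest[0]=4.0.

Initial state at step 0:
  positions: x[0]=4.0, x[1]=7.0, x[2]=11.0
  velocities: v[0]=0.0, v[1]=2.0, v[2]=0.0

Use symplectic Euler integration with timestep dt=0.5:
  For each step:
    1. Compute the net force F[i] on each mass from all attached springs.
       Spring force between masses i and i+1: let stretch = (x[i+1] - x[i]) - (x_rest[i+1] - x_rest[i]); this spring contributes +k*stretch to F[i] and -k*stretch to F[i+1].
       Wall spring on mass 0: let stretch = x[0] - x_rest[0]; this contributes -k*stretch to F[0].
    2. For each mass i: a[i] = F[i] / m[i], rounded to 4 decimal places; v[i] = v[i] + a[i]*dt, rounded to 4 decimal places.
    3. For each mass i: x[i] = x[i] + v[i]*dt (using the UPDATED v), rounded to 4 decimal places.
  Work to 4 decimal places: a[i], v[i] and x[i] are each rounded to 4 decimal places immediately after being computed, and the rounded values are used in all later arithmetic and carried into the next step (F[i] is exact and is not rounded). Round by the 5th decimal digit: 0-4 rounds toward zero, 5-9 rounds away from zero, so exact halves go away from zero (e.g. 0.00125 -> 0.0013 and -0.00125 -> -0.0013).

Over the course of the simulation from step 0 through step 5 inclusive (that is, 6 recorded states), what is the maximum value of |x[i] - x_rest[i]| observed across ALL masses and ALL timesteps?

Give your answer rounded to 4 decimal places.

Step 0: x=[4.0000 7.0000 11.0000] v=[0.0000 2.0000 0.0000]
Step 1: x=[3.5000 8.5000 11.0000] v=[-1.0000 3.0000 0.0000]
Step 2: x=[3.7500 8.7500 11.7500] v=[0.5000 0.5000 1.5000]
Step 3: x=[4.6250 8.0000 13.0000] v=[1.7500 -1.5000 2.5000]
Step 4: x=[4.8750 8.0625 13.7500] v=[0.5000 0.1250 1.5000]
Step 5: x=[4.2813 9.3750 13.6563] v=[-1.1875 2.6250 -0.1875]
Max displacement = 1.7500

Answer: 1.7500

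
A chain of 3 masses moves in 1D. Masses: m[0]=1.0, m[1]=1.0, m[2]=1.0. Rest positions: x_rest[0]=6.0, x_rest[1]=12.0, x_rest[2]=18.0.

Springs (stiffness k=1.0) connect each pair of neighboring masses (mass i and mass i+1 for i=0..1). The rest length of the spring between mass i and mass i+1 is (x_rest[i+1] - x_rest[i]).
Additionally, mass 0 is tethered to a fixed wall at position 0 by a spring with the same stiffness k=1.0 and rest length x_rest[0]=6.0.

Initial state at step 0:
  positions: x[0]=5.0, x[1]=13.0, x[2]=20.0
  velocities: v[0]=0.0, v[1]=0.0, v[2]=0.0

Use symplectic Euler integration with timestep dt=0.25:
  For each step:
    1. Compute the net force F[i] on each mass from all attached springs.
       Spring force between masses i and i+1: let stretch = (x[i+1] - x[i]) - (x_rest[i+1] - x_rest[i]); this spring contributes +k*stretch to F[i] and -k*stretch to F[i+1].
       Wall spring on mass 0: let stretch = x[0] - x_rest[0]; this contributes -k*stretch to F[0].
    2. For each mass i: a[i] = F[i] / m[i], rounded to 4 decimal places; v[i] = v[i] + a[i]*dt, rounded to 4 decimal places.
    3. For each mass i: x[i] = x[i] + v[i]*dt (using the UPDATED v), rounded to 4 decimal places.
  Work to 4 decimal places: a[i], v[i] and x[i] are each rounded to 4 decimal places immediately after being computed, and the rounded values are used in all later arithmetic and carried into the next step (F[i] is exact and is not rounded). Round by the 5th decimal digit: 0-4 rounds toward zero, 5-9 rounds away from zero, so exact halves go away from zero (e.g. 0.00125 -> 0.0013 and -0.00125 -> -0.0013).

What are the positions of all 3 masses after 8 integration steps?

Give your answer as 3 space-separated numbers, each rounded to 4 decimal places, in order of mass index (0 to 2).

Step 0: x=[5.0000 13.0000 20.0000] v=[0.0000 0.0000 0.0000]
Step 1: x=[5.1875 12.9375 19.9375] v=[0.7500 -0.2500 -0.2500]
Step 2: x=[5.5352 12.8281 19.8125] v=[1.3906 -0.4375 -0.5000]
Step 3: x=[5.9927 12.6995 19.6260] v=[1.8300 -0.5146 -0.7461]
Step 4: x=[6.4948 12.5846 19.3816] v=[2.0085 -0.4597 -0.9777]
Step 5: x=[6.9716 12.5139 19.0874] v=[1.9073 -0.2829 -1.1770]
Step 6: x=[7.3591 12.5076 18.7573] v=[1.5500 -0.0251 -1.3204]
Step 7: x=[7.6085 12.5702 18.4116] v=[0.9974 0.2502 -1.3828]
Step 8: x=[7.6924 12.6877 18.0758] v=[0.3357 0.4701 -1.3432]

Answer: 7.6924 12.6877 18.0758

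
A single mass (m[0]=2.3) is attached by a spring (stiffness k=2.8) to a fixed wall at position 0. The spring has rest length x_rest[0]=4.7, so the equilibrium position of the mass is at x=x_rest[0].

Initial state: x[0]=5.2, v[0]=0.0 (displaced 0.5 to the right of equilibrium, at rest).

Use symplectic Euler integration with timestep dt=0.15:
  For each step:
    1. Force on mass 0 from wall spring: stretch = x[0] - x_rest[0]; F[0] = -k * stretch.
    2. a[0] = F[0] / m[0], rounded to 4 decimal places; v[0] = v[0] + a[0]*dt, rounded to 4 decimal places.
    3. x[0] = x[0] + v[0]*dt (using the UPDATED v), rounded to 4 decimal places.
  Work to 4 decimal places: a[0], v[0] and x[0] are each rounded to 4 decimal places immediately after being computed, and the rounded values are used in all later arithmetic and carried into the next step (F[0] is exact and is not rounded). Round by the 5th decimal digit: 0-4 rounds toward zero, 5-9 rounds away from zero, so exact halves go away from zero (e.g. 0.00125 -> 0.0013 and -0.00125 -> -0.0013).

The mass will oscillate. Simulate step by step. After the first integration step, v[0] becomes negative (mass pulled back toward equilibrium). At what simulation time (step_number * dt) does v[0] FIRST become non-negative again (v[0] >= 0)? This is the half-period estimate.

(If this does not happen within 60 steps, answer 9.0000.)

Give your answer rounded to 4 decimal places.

Answer: 2.8500

Derivation:
Step 0: x=[5.2000] v=[0.0000]
Step 1: x=[5.1863] v=[-0.0913]
Step 2: x=[5.1593] v=[-0.1801]
Step 3: x=[5.1197] v=[-0.2640]
Step 4: x=[5.0686] v=[-0.3406]
Step 5: x=[5.0074] v=[-0.4079]
Step 6: x=[4.9378] v=[-0.4640]
Step 7: x=[4.8617] v=[-0.5074]
Step 8: x=[4.7812] v=[-0.5369]
Step 9: x=[4.6984] v=[-0.5517]
Step 10: x=[4.6157] v=[-0.5514]
Step 11: x=[4.5353] v=[-0.5360]
Step 12: x=[4.4594] v=[-0.5059]
Step 13: x=[4.3901] v=[-0.4620]
Step 14: x=[4.3293] v=[-0.4054]
Step 15: x=[4.2786] v=[-0.3377]
Step 16: x=[4.2395] v=[-0.2608]
Step 17: x=[4.2130] v=[-0.1767]
Step 18: x=[4.1998] v=[-0.0878]
Step 19: x=[4.2003] v=[0.0035]
First v>=0 after going negative at step 19, time=2.8500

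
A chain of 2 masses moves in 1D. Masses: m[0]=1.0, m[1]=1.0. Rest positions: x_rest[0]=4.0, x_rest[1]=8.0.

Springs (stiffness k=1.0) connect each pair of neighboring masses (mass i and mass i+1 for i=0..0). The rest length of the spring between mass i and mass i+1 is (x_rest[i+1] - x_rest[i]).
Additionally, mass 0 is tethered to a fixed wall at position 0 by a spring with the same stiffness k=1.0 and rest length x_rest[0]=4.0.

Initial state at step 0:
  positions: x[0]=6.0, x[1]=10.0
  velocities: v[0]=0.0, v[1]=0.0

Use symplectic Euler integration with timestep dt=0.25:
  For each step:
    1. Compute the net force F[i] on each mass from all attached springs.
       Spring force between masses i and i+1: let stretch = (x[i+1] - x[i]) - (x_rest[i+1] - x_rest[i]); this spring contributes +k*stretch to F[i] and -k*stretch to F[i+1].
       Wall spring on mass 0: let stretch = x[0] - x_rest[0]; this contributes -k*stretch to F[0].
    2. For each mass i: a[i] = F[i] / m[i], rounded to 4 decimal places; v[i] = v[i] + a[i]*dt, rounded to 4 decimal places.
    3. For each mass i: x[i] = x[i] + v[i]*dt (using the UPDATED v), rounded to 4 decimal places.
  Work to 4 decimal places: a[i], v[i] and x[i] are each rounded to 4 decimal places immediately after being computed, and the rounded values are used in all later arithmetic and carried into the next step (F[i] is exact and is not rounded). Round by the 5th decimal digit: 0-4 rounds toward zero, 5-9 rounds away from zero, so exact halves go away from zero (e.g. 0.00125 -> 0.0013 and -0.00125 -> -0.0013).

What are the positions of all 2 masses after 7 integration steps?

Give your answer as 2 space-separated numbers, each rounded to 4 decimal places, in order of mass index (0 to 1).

Step 0: x=[6.0000 10.0000] v=[0.0000 0.0000]
Step 1: x=[5.8750 10.0000] v=[-0.5000 0.0000]
Step 2: x=[5.6406 9.9922] v=[-0.9375 -0.0313]
Step 3: x=[5.3257 9.9624] v=[-1.2598 -0.1192]
Step 4: x=[4.9677 9.8928] v=[-1.4321 -0.2784]
Step 5: x=[4.6070 9.7654] v=[-1.4428 -0.5097]
Step 6: x=[4.2808 9.5656] v=[-1.3050 -0.7993]
Step 7: x=[4.0173 9.2855] v=[-1.0540 -1.1205]

Answer: 4.0173 9.2855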